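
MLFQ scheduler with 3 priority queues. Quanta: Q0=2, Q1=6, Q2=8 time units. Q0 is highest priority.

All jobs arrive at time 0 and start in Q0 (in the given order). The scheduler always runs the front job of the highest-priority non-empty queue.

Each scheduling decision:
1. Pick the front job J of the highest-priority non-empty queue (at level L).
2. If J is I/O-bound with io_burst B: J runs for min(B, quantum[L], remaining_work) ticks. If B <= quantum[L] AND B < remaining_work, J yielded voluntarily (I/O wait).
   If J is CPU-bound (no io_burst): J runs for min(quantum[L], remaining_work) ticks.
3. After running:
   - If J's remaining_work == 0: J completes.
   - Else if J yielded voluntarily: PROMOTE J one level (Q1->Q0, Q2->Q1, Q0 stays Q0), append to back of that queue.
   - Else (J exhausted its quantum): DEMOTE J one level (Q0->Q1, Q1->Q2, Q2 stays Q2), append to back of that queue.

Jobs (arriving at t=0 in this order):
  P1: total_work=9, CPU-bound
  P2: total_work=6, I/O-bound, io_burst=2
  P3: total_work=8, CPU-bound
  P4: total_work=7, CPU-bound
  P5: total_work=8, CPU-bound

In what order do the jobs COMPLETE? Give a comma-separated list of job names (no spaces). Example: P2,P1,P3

Answer: P2,P3,P4,P5,P1

Derivation:
t=0-2: P1@Q0 runs 2, rem=7, quantum used, demote→Q1. Q0=[P2,P3,P4,P5] Q1=[P1] Q2=[]
t=2-4: P2@Q0 runs 2, rem=4, I/O yield, promote→Q0. Q0=[P3,P4,P5,P2] Q1=[P1] Q2=[]
t=4-6: P3@Q0 runs 2, rem=6, quantum used, demote→Q1. Q0=[P4,P5,P2] Q1=[P1,P3] Q2=[]
t=6-8: P4@Q0 runs 2, rem=5, quantum used, demote→Q1. Q0=[P5,P2] Q1=[P1,P3,P4] Q2=[]
t=8-10: P5@Q0 runs 2, rem=6, quantum used, demote→Q1. Q0=[P2] Q1=[P1,P3,P4,P5] Q2=[]
t=10-12: P2@Q0 runs 2, rem=2, I/O yield, promote→Q0. Q0=[P2] Q1=[P1,P3,P4,P5] Q2=[]
t=12-14: P2@Q0 runs 2, rem=0, completes. Q0=[] Q1=[P1,P3,P4,P5] Q2=[]
t=14-20: P1@Q1 runs 6, rem=1, quantum used, demote→Q2. Q0=[] Q1=[P3,P4,P5] Q2=[P1]
t=20-26: P3@Q1 runs 6, rem=0, completes. Q0=[] Q1=[P4,P5] Q2=[P1]
t=26-31: P4@Q1 runs 5, rem=0, completes. Q0=[] Q1=[P5] Q2=[P1]
t=31-37: P5@Q1 runs 6, rem=0, completes. Q0=[] Q1=[] Q2=[P1]
t=37-38: P1@Q2 runs 1, rem=0, completes. Q0=[] Q1=[] Q2=[]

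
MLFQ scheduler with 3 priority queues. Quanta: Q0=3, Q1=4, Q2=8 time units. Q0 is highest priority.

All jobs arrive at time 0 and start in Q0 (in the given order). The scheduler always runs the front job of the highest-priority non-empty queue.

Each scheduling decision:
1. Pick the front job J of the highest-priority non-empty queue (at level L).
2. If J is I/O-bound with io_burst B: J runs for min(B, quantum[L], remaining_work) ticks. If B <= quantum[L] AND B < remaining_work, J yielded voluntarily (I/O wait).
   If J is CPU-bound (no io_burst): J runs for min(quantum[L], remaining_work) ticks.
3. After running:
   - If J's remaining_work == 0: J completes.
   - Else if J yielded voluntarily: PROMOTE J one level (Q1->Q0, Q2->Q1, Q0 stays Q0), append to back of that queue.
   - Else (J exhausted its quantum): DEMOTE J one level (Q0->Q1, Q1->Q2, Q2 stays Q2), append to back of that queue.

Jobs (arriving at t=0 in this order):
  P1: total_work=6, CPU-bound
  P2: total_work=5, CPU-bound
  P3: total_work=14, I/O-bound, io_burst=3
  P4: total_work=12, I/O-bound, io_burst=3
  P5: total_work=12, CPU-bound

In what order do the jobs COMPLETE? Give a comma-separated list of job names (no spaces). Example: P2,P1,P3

t=0-3: P1@Q0 runs 3, rem=3, quantum used, demote→Q1. Q0=[P2,P3,P4,P5] Q1=[P1] Q2=[]
t=3-6: P2@Q0 runs 3, rem=2, quantum used, demote→Q1. Q0=[P3,P4,P5] Q1=[P1,P2] Q2=[]
t=6-9: P3@Q0 runs 3, rem=11, I/O yield, promote→Q0. Q0=[P4,P5,P3] Q1=[P1,P2] Q2=[]
t=9-12: P4@Q0 runs 3, rem=9, I/O yield, promote→Q0. Q0=[P5,P3,P4] Q1=[P1,P2] Q2=[]
t=12-15: P5@Q0 runs 3, rem=9, quantum used, demote→Q1. Q0=[P3,P4] Q1=[P1,P2,P5] Q2=[]
t=15-18: P3@Q0 runs 3, rem=8, I/O yield, promote→Q0. Q0=[P4,P3] Q1=[P1,P2,P5] Q2=[]
t=18-21: P4@Q0 runs 3, rem=6, I/O yield, promote→Q0. Q0=[P3,P4] Q1=[P1,P2,P5] Q2=[]
t=21-24: P3@Q0 runs 3, rem=5, I/O yield, promote→Q0. Q0=[P4,P3] Q1=[P1,P2,P5] Q2=[]
t=24-27: P4@Q0 runs 3, rem=3, I/O yield, promote→Q0. Q0=[P3,P4] Q1=[P1,P2,P5] Q2=[]
t=27-30: P3@Q0 runs 3, rem=2, I/O yield, promote→Q0. Q0=[P4,P3] Q1=[P1,P2,P5] Q2=[]
t=30-33: P4@Q0 runs 3, rem=0, completes. Q0=[P3] Q1=[P1,P2,P5] Q2=[]
t=33-35: P3@Q0 runs 2, rem=0, completes. Q0=[] Q1=[P1,P2,P5] Q2=[]
t=35-38: P1@Q1 runs 3, rem=0, completes. Q0=[] Q1=[P2,P5] Q2=[]
t=38-40: P2@Q1 runs 2, rem=0, completes. Q0=[] Q1=[P5] Q2=[]
t=40-44: P5@Q1 runs 4, rem=5, quantum used, demote→Q2. Q0=[] Q1=[] Q2=[P5]
t=44-49: P5@Q2 runs 5, rem=0, completes. Q0=[] Q1=[] Q2=[]

Answer: P4,P3,P1,P2,P5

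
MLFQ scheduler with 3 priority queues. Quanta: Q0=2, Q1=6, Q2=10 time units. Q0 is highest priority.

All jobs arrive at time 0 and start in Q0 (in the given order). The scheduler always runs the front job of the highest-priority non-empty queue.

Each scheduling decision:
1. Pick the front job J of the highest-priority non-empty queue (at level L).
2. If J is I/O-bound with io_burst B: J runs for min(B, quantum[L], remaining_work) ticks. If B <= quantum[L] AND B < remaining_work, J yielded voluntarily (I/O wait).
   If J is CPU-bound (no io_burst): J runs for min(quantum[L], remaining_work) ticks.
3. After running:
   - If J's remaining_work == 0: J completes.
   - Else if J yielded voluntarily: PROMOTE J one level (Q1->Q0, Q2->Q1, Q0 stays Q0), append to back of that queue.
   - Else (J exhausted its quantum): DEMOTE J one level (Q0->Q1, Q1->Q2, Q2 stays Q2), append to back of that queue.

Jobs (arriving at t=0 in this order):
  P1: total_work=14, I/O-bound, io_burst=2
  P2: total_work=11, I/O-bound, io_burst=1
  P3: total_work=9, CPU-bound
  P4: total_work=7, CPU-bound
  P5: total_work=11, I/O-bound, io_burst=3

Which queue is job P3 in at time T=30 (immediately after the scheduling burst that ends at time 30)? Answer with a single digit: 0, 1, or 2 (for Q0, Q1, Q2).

Answer: 1

Derivation:
t=0-2: P1@Q0 runs 2, rem=12, I/O yield, promote→Q0. Q0=[P2,P3,P4,P5,P1] Q1=[] Q2=[]
t=2-3: P2@Q0 runs 1, rem=10, I/O yield, promote→Q0. Q0=[P3,P4,P5,P1,P2] Q1=[] Q2=[]
t=3-5: P3@Q0 runs 2, rem=7, quantum used, demote→Q1. Q0=[P4,P5,P1,P2] Q1=[P3] Q2=[]
t=5-7: P4@Q0 runs 2, rem=5, quantum used, demote→Q1. Q0=[P5,P1,P2] Q1=[P3,P4] Q2=[]
t=7-9: P5@Q0 runs 2, rem=9, quantum used, demote→Q1. Q0=[P1,P2] Q1=[P3,P4,P5] Q2=[]
t=9-11: P1@Q0 runs 2, rem=10, I/O yield, promote→Q0. Q0=[P2,P1] Q1=[P3,P4,P5] Q2=[]
t=11-12: P2@Q0 runs 1, rem=9, I/O yield, promote→Q0. Q0=[P1,P2] Q1=[P3,P4,P5] Q2=[]
t=12-14: P1@Q0 runs 2, rem=8, I/O yield, promote→Q0. Q0=[P2,P1] Q1=[P3,P4,P5] Q2=[]
t=14-15: P2@Q0 runs 1, rem=8, I/O yield, promote→Q0. Q0=[P1,P2] Q1=[P3,P4,P5] Q2=[]
t=15-17: P1@Q0 runs 2, rem=6, I/O yield, promote→Q0. Q0=[P2,P1] Q1=[P3,P4,P5] Q2=[]
t=17-18: P2@Q0 runs 1, rem=7, I/O yield, promote→Q0. Q0=[P1,P2] Q1=[P3,P4,P5] Q2=[]
t=18-20: P1@Q0 runs 2, rem=4, I/O yield, promote→Q0. Q0=[P2,P1] Q1=[P3,P4,P5] Q2=[]
t=20-21: P2@Q0 runs 1, rem=6, I/O yield, promote→Q0. Q0=[P1,P2] Q1=[P3,P4,P5] Q2=[]
t=21-23: P1@Q0 runs 2, rem=2, I/O yield, promote→Q0. Q0=[P2,P1] Q1=[P3,P4,P5] Q2=[]
t=23-24: P2@Q0 runs 1, rem=5, I/O yield, promote→Q0. Q0=[P1,P2] Q1=[P3,P4,P5] Q2=[]
t=24-26: P1@Q0 runs 2, rem=0, completes. Q0=[P2] Q1=[P3,P4,P5] Q2=[]
t=26-27: P2@Q0 runs 1, rem=4, I/O yield, promote→Q0. Q0=[P2] Q1=[P3,P4,P5] Q2=[]
t=27-28: P2@Q0 runs 1, rem=3, I/O yield, promote→Q0. Q0=[P2] Q1=[P3,P4,P5] Q2=[]
t=28-29: P2@Q0 runs 1, rem=2, I/O yield, promote→Q0. Q0=[P2] Q1=[P3,P4,P5] Q2=[]
t=29-30: P2@Q0 runs 1, rem=1, I/O yield, promote→Q0. Q0=[P2] Q1=[P3,P4,P5] Q2=[]
t=30-31: P2@Q0 runs 1, rem=0, completes. Q0=[] Q1=[P3,P4,P5] Q2=[]
t=31-37: P3@Q1 runs 6, rem=1, quantum used, demote→Q2. Q0=[] Q1=[P4,P5] Q2=[P3]
t=37-42: P4@Q1 runs 5, rem=0, completes. Q0=[] Q1=[P5] Q2=[P3]
t=42-45: P5@Q1 runs 3, rem=6, I/O yield, promote→Q0. Q0=[P5] Q1=[] Q2=[P3]
t=45-47: P5@Q0 runs 2, rem=4, quantum used, demote→Q1. Q0=[] Q1=[P5] Q2=[P3]
t=47-50: P5@Q1 runs 3, rem=1, I/O yield, promote→Q0. Q0=[P5] Q1=[] Q2=[P3]
t=50-51: P5@Q0 runs 1, rem=0, completes. Q0=[] Q1=[] Q2=[P3]
t=51-52: P3@Q2 runs 1, rem=0, completes. Q0=[] Q1=[] Q2=[]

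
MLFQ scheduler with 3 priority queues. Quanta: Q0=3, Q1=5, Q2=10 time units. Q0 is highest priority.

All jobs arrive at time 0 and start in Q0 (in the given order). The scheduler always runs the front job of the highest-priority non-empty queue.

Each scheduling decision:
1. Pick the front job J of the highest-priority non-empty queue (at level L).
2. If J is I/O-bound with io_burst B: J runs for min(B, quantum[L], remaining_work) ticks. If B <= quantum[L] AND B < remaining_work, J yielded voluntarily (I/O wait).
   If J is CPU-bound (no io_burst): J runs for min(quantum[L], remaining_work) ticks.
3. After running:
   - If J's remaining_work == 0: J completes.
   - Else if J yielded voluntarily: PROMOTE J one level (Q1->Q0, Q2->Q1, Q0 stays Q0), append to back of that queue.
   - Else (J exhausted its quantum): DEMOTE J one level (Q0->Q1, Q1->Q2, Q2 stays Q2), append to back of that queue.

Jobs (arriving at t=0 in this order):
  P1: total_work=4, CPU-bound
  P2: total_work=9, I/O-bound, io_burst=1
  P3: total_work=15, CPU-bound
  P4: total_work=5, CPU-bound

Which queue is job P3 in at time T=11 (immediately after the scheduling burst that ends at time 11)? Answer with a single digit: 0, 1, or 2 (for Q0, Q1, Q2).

Answer: 1

Derivation:
t=0-3: P1@Q0 runs 3, rem=1, quantum used, demote→Q1. Q0=[P2,P3,P4] Q1=[P1] Q2=[]
t=3-4: P2@Q0 runs 1, rem=8, I/O yield, promote→Q0. Q0=[P3,P4,P2] Q1=[P1] Q2=[]
t=4-7: P3@Q0 runs 3, rem=12, quantum used, demote→Q1. Q0=[P4,P2] Q1=[P1,P3] Q2=[]
t=7-10: P4@Q0 runs 3, rem=2, quantum used, demote→Q1. Q0=[P2] Q1=[P1,P3,P4] Q2=[]
t=10-11: P2@Q0 runs 1, rem=7, I/O yield, promote→Q0. Q0=[P2] Q1=[P1,P3,P4] Q2=[]
t=11-12: P2@Q0 runs 1, rem=6, I/O yield, promote→Q0. Q0=[P2] Q1=[P1,P3,P4] Q2=[]
t=12-13: P2@Q0 runs 1, rem=5, I/O yield, promote→Q0. Q0=[P2] Q1=[P1,P3,P4] Q2=[]
t=13-14: P2@Q0 runs 1, rem=4, I/O yield, promote→Q0. Q0=[P2] Q1=[P1,P3,P4] Q2=[]
t=14-15: P2@Q0 runs 1, rem=3, I/O yield, promote→Q0. Q0=[P2] Q1=[P1,P3,P4] Q2=[]
t=15-16: P2@Q0 runs 1, rem=2, I/O yield, promote→Q0. Q0=[P2] Q1=[P1,P3,P4] Q2=[]
t=16-17: P2@Q0 runs 1, rem=1, I/O yield, promote→Q0. Q0=[P2] Q1=[P1,P3,P4] Q2=[]
t=17-18: P2@Q0 runs 1, rem=0, completes. Q0=[] Q1=[P1,P3,P4] Q2=[]
t=18-19: P1@Q1 runs 1, rem=0, completes. Q0=[] Q1=[P3,P4] Q2=[]
t=19-24: P3@Q1 runs 5, rem=7, quantum used, demote→Q2. Q0=[] Q1=[P4] Q2=[P3]
t=24-26: P4@Q1 runs 2, rem=0, completes. Q0=[] Q1=[] Q2=[P3]
t=26-33: P3@Q2 runs 7, rem=0, completes. Q0=[] Q1=[] Q2=[]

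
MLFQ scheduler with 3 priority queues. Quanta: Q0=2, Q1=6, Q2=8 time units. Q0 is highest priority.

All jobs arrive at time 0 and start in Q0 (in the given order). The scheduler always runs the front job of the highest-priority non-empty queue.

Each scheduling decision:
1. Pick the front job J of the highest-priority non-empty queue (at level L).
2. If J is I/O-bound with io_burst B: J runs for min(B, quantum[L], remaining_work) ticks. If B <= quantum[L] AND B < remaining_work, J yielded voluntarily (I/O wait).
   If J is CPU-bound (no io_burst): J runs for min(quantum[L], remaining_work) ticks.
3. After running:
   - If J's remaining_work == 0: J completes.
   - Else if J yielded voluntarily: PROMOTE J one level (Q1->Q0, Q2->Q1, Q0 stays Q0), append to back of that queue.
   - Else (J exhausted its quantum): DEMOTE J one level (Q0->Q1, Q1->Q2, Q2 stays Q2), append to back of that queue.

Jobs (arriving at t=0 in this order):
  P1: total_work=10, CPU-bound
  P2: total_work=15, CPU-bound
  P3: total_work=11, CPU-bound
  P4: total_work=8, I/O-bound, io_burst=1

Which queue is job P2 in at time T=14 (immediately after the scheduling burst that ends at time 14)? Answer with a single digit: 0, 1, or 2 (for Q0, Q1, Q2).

t=0-2: P1@Q0 runs 2, rem=8, quantum used, demote→Q1. Q0=[P2,P3,P4] Q1=[P1] Q2=[]
t=2-4: P2@Q0 runs 2, rem=13, quantum used, demote→Q1. Q0=[P3,P4] Q1=[P1,P2] Q2=[]
t=4-6: P3@Q0 runs 2, rem=9, quantum used, demote→Q1. Q0=[P4] Q1=[P1,P2,P3] Q2=[]
t=6-7: P4@Q0 runs 1, rem=7, I/O yield, promote→Q0. Q0=[P4] Q1=[P1,P2,P3] Q2=[]
t=7-8: P4@Q0 runs 1, rem=6, I/O yield, promote→Q0. Q0=[P4] Q1=[P1,P2,P3] Q2=[]
t=8-9: P4@Q0 runs 1, rem=5, I/O yield, promote→Q0. Q0=[P4] Q1=[P1,P2,P3] Q2=[]
t=9-10: P4@Q0 runs 1, rem=4, I/O yield, promote→Q0. Q0=[P4] Q1=[P1,P2,P3] Q2=[]
t=10-11: P4@Q0 runs 1, rem=3, I/O yield, promote→Q0. Q0=[P4] Q1=[P1,P2,P3] Q2=[]
t=11-12: P4@Q0 runs 1, rem=2, I/O yield, promote→Q0. Q0=[P4] Q1=[P1,P2,P3] Q2=[]
t=12-13: P4@Q0 runs 1, rem=1, I/O yield, promote→Q0. Q0=[P4] Q1=[P1,P2,P3] Q2=[]
t=13-14: P4@Q0 runs 1, rem=0, completes. Q0=[] Q1=[P1,P2,P3] Q2=[]
t=14-20: P1@Q1 runs 6, rem=2, quantum used, demote→Q2. Q0=[] Q1=[P2,P3] Q2=[P1]
t=20-26: P2@Q1 runs 6, rem=7, quantum used, demote→Q2. Q0=[] Q1=[P3] Q2=[P1,P2]
t=26-32: P3@Q1 runs 6, rem=3, quantum used, demote→Q2. Q0=[] Q1=[] Q2=[P1,P2,P3]
t=32-34: P1@Q2 runs 2, rem=0, completes. Q0=[] Q1=[] Q2=[P2,P3]
t=34-41: P2@Q2 runs 7, rem=0, completes. Q0=[] Q1=[] Q2=[P3]
t=41-44: P3@Q2 runs 3, rem=0, completes. Q0=[] Q1=[] Q2=[]

Answer: 1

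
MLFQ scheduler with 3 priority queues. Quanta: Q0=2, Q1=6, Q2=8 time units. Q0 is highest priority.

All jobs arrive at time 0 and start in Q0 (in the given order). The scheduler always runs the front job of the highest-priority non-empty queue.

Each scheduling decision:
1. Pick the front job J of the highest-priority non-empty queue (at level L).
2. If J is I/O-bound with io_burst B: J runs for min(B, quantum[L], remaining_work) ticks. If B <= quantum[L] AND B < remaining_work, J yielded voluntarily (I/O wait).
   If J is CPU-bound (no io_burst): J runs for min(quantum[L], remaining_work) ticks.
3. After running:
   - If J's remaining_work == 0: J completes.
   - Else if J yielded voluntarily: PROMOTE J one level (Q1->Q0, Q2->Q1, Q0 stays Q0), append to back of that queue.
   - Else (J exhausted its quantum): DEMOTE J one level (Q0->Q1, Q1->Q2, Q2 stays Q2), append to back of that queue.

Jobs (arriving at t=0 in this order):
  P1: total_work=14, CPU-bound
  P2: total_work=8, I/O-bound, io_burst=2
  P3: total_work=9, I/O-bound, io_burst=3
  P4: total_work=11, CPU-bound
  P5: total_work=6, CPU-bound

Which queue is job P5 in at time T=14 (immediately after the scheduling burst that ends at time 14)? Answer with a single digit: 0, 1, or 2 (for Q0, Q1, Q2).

t=0-2: P1@Q0 runs 2, rem=12, quantum used, demote→Q1. Q0=[P2,P3,P4,P5] Q1=[P1] Q2=[]
t=2-4: P2@Q0 runs 2, rem=6, I/O yield, promote→Q0. Q0=[P3,P4,P5,P2] Q1=[P1] Q2=[]
t=4-6: P3@Q0 runs 2, rem=7, quantum used, demote→Q1. Q0=[P4,P5,P2] Q1=[P1,P3] Q2=[]
t=6-8: P4@Q0 runs 2, rem=9, quantum used, demote→Q1. Q0=[P5,P2] Q1=[P1,P3,P4] Q2=[]
t=8-10: P5@Q0 runs 2, rem=4, quantum used, demote→Q1. Q0=[P2] Q1=[P1,P3,P4,P5] Q2=[]
t=10-12: P2@Q0 runs 2, rem=4, I/O yield, promote→Q0. Q0=[P2] Q1=[P1,P3,P4,P5] Q2=[]
t=12-14: P2@Q0 runs 2, rem=2, I/O yield, promote→Q0. Q0=[P2] Q1=[P1,P3,P4,P5] Q2=[]
t=14-16: P2@Q0 runs 2, rem=0, completes. Q0=[] Q1=[P1,P3,P4,P5] Q2=[]
t=16-22: P1@Q1 runs 6, rem=6, quantum used, demote→Q2. Q0=[] Q1=[P3,P4,P5] Q2=[P1]
t=22-25: P3@Q1 runs 3, rem=4, I/O yield, promote→Q0. Q0=[P3] Q1=[P4,P5] Q2=[P1]
t=25-27: P3@Q0 runs 2, rem=2, quantum used, demote→Q1. Q0=[] Q1=[P4,P5,P3] Q2=[P1]
t=27-33: P4@Q1 runs 6, rem=3, quantum used, demote→Q2. Q0=[] Q1=[P5,P3] Q2=[P1,P4]
t=33-37: P5@Q1 runs 4, rem=0, completes. Q0=[] Q1=[P3] Q2=[P1,P4]
t=37-39: P3@Q1 runs 2, rem=0, completes. Q0=[] Q1=[] Q2=[P1,P4]
t=39-45: P1@Q2 runs 6, rem=0, completes. Q0=[] Q1=[] Q2=[P4]
t=45-48: P4@Q2 runs 3, rem=0, completes. Q0=[] Q1=[] Q2=[]

Answer: 1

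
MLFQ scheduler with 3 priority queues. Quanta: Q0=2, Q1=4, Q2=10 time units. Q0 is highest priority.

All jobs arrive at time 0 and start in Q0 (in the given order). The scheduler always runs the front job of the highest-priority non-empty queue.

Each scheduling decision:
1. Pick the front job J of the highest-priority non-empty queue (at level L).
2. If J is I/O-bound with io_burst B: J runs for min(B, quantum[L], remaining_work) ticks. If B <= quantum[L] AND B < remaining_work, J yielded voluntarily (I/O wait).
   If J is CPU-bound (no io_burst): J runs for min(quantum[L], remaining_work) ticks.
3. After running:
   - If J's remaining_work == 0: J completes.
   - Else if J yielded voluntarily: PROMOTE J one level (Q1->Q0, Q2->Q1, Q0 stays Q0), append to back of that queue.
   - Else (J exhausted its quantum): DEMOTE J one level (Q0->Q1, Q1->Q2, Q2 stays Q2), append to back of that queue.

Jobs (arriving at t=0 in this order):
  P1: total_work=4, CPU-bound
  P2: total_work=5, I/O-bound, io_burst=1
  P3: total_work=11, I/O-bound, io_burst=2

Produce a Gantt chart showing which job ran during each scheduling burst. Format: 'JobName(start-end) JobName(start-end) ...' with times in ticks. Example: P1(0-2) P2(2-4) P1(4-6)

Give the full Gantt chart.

t=0-2: P1@Q0 runs 2, rem=2, quantum used, demote→Q1. Q0=[P2,P3] Q1=[P1] Q2=[]
t=2-3: P2@Q0 runs 1, rem=4, I/O yield, promote→Q0. Q0=[P3,P2] Q1=[P1] Q2=[]
t=3-5: P3@Q0 runs 2, rem=9, I/O yield, promote→Q0. Q0=[P2,P3] Q1=[P1] Q2=[]
t=5-6: P2@Q0 runs 1, rem=3, I/O yield, promote→Q0. Q0=[P3,P2] Q1=[P1] Q2=[]
t=6-8: P3@Q0 runs 2, rem=7, I/O yield, promote→Q0. Q0=[P2,P3] Q1=[P1] Q2=[]
t=8-9: P2@Q0 runs 1, rem=2, I/O yield, promote→Q0. Q0=[P3,P2] Q1=[P1] Q2=[]
t=9-11: P3@Q0 runs 2, rem=5, I/O yield, promote→Q0. Q0=[P2,P3] Q1=[P1] Q2=[]
t=11-12: P2@Q0 runs 1, rem=1, I/O yield, promote→Q0. Q0=[P3,P2] Q1=[P1] Q2=[]
t=12-14: P3@Q0 runs 2, rem=3, I/O yield, promote→Q0. Q0=[P2,P3] Q1=[P1] Q2=[]
t=14-15: P2@Q0 runs 1, rem=0, completes. Q0=[P3] Q1=[P1] Q2=[]
t=15-17: P3@Q0 runs 2, rem=1, I/O yield, promote→Q0. Q0=[P3] Q1=[P1] Q2=[]
t=17-18: P3@Q0 runs 1, rem=0, completes. Q0=[] Q1=[P1] Q2=[]
t=18-20: P1@Q1 runs 2, rem=0, completes. Q0=[] Q1=[] Q2=[]

Answer: P1(0-2) P2(2-3) P3(3-5) P2(5-6) P3(6-8) P2(8-9) P3(9-11) P2(11-12) P3(12-14) P2(14-15) P3(15-17) P3(17-18) P1(18-20)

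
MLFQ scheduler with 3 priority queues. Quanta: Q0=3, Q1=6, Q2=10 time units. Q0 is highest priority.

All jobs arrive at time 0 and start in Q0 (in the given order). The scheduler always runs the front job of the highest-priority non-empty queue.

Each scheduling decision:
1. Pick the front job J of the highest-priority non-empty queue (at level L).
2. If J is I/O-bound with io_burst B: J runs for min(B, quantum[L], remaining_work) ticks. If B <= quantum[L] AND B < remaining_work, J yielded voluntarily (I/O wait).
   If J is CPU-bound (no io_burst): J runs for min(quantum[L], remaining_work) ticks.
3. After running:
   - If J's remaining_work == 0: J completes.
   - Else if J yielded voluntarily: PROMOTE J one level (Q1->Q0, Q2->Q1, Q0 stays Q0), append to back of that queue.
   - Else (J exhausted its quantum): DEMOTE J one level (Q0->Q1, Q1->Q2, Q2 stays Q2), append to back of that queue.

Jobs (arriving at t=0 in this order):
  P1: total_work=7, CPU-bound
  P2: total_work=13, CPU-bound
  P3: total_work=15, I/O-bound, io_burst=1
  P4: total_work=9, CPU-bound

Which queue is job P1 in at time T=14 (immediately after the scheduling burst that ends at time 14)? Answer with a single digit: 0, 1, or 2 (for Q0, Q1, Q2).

t=0-3: P1@Q0 runs 3, rem=4, quantum used, demote→Q1. Q0=[P2,P3,P4] Q1=[P1] Q2=[]
t=3-6: P2@Q0 runs 3, rem=10, quantum used, demote→Q1. Q0=[P3,P4] Q1=[P1,P2] Q2=[]
t=6-7: P3@Q0 runs 1, rem=14, I/O yield, promote→Q0. Q0=[P4,P3] Q1=[P1,P2] Q2=[]
t=7-10: P4@Q0 runs 3, rem=6, quantum used, demote→Q1. Q0=[P3] Q1=[P1,P2,P4] Q2=[]
t=10-11: P3@Q0 runs 1, rem=13, I/O yield, promote→Q0. Q0=[P3] Q1=[P1,P2,P4] Q2=[]
t=11-12: P3@Q0 runs 1, rem=12, I/O yield, promote→Q0. Q0=[P3] Q1=[P1,P2,P4] Q2=[]
t=12-13: P3@Q0 runs 1, rem=11, I/O yield, promote→Q0. Q0=[P3] Q1=[P1,P2,P4] Q2=[]
t=13-14: P3@Q0 runs 1, rem=10, I/O yield, promote→Q0. Q0=[P3] Q1=[P1,P2,P4] Q2=[]
t=14-15: P3@Q0 runs 1, rem=9, I/O yield, promote→Q0. Q0=[P3] Q1=[P1,P2,P4] Q2=[]
t=15-16: P3@Q0 runs 1, rem=8, I/O yield, promote→Q0. Q0=[P3] Q1=[P1,P2,P4] Q2=[]
t=16-17: P3@Q0 runs 1, rem=7, I/O yield, promote→Q0. Q0=[P3] Q1=[P1,P2,P4] Q2=[]
t=17-18: P3@Q0 runs 1, rem=6, I/O yield, promote→Q0. Q0=[P3] Q1=[P1,P2,P4] Q2=[]
t=18-19: P3@Q0 runs 1, rem=5, I/O yield, promote→Q0. Q0=[P3] Q1=[P1,P2,P4] Q2=[]
t=19-20: P3@Q0 runs 1, rem=4, I/O yield, promote→Q0. Q0=[P3] Q1=[P1,P2,P4] Q2=[]
t=20-21: P3@Q0 runs 1, rem=3, I/O yield, promote→Q0. Q0=[P3] Q1=[P1,P2,P4] Q2=[]
t=21-22: P3@Q0 runs 1, rem=2, I/O yield, promote→Q0. Q0=[P3] Q1=[P1,P2,P4] Q2=[]
t=22-23: P3@Q0 runs 1, rem=1, I/O yield, promote→Q0. Q0=[P3] Q1=[P1,P2,P4] Q2=[]
t=23-24: P3@Q0 runs 1, rem=0, completes. Q0=[] Q1=[P1,P2,P4] Q2=[]
t=24-28: P1@Q1 runs 4, rem=0, completes. Q0=[] Q1=[P2,P4] Q2=[]
t=28-34: P2@Q1 runs 6, rem=4, quantum used, demote→Q2. Q0=[] Q1=[P4] Q2=[P2]
t=34-40: P4@Q1 runs 6, rem=0, completes. Q0=[] Q1=[] Q2=[P2]
t=40-44: P2@Q2 runs 4, rem=0, completes. Q0=[] Q1=[] Q2=[]

Answer: 1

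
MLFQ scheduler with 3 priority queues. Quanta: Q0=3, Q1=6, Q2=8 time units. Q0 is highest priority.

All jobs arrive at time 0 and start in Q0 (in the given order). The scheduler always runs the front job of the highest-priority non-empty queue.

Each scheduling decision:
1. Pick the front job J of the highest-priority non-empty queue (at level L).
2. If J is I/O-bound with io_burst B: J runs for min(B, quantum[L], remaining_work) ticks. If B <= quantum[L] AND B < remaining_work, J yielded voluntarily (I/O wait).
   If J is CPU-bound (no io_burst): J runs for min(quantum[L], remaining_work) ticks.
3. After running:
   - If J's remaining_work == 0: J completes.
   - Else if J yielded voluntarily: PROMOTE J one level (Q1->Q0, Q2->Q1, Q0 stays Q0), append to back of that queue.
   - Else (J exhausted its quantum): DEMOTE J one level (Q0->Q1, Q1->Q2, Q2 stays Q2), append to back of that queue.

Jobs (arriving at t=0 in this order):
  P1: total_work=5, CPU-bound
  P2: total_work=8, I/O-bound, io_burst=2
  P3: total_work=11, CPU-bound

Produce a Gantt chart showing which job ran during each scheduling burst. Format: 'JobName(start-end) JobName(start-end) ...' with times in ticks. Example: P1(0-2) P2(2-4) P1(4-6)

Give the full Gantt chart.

t=0-3: P1@Q0 runs 3, rem=2, quantum used, demote→Q1. Q0=[P2,P3] Q1=[P1] Q2=[]
t=3-5: P2@Q0 runs 2, rem=6, I/O yield, promote→Q0. Q0=[P3,P2] Q1=[P1] Q2=[]
t=5-8: P3@Q0 runs 3, rem=8, quantum used, demote→Q1. Q0=[P2] Q1=[P1,P3] Q2=[]
t=8-10: P2@Q0 runs 2, rem=4, I/O yield, promote→Q0. Q0=[P2] Q1=[P1,P3] Q2=[]
t=10-12: P2@Q0 runs 2, rem=2, I/O yield, promote→Q0. Q0=[P2] Q1=[P1,P3] Q2=[]
t=12-14: P2@Q0 runs 2, rem=0, completes. Q0=[] Q1=[P1,P3] Q2=[]
t=14-16: P1@Q1 runs 2, rem=0, completes. Q0=[] Q1=[P3] Q2=[]
t=16-22: P3@Q1 runs 6, rem=2, quantum used, demote→Q2. Q0=[] Q1=[] Q2=[P3]
t=22-24: P3@Q2 runs 2, rem=0, completes. Q0=[] Q1=[] Q2=[]

Answer: P1(0-3) P2(3-5) P3(5-8) P2(8-10) P2(10-12) P2(12-14) P1(14-16) P3(16-22) P3(22-24)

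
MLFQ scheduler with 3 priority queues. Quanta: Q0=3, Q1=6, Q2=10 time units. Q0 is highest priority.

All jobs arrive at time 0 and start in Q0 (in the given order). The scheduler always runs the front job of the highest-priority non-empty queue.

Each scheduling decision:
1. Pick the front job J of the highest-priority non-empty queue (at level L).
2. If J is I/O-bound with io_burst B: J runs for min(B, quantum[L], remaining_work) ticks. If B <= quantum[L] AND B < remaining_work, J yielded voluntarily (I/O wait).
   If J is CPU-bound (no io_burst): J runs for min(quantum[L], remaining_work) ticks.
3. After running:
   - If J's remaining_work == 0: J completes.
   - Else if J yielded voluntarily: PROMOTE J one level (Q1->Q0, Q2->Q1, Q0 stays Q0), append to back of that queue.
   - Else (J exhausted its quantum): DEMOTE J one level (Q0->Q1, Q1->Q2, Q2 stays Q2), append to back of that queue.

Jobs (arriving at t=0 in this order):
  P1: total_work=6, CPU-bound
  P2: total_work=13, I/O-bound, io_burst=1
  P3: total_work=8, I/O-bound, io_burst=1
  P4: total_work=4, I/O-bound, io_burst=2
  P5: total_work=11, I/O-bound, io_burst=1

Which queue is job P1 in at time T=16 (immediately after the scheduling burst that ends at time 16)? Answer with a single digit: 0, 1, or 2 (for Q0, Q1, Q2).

Answer: 1

Derivation:
t=0-3: P1@Q0 runs 3, rem=3, quantum used, demote→Q1. Q0=[P2,P3,P4,P5] Q1=[P1] Q2=[]
t=3-4: P2@Q0 runs 1, rem=12, I/O yield, promote→Q0. Q0=[P3,P4,P5,P2] Q1=[P1] Q2=[]
t=4-5: P3@Q0 runs 1, rem=7, I/O yield, promote→Q0. Q0=[P4,P5,P2,P3] Q1=[P1] Q2=[]
t=5-7: P4@Q0 runs 2, rem=2, I/O yield, promote→Q0. Q0=[P5,P2,P3,P4] Q1=[P1] Q2=[]
t=7-8: P5@Q0 runs 1, rem=10, I/O yield, promote→Q0. Q0=[P2,P3,P4,P5] Q1=[P1] Q2=[]
t=8-9: P2@Q0 runs 1, rem=11, I/O yield, promote→Q0. Q0=[P3,P4,P5,P2] Q1=[P1] Q2=[]
t=9-10: P3@Q0 runs 1, rem=6, I/O yield, promote→Q0. Q0=[P4,P5,P2,P3] Q1=[P1] Q2=[]
t=10-12: P4@Q0 runs 2, rem=0, completes. Q0=[P5,P2,P3] Q1=[P1] Q2=[]
t=12-13: P5@Q0 runs 1, rem=9, I/O yield, promote→Q0. Q0=[P2,P3,P5] Q1=[P1] Q2=[]
t=13-14: P2@Q0 runs 1, rem=10, I/O yield, promote→Q0. Q0=[P3,P5,P2] Q1=[P1] Q2=[]
t=14-15: P3@Q0 runs 1, rem=5, I/O yield, promote→Q0. Q0=[P5,P2,P3] Q1=[P1] Q2=[]
t=15-16: P5@Q0 runs 1, rem=8, I/O yield, promote→Q0. Q0=[P2,P3,P5] Q1=[P1] Q2=[]
t=16-17: P2@Q0 runs 1, rem=9, I/O yield, promote→Q0. Q0=[P3,P5,P2] Q1=[P1] Q2=[]
t=17-18: P3@Q0 runs 1, rem=4, I/O yield, promote→Q0. Q0=[P5,P2,P3] Q1=[P1] Q2=[]
t=18-19: P5@Q0 runs 1, rem=7, I/O yield, promote→Q0. Q0=[P2,P3,P5] Q1=[P1] Q2=[]
t=19-20: P2@Q0 runs 1, rem=8, I/O yield, promote→Q0. Q0=[P3,P5,P2] Q1=[P1] Q2=[]
t=20-21: P3@Q0 runs 1, rem=3, I/O yield, promote→Q0. Q0=[P5,P2,P3] Q1=[P1] Q2=[]
t=21-22: P5@Q0 runs 1, rem=6, I/O yield, promote→Q0. Q0=[P2,P3,P5] Q1=[P1] Q2=[]
t=22-23: P2@Q0 runs 1, rem=7, I/O yield, promote→Q0. Q0=[P3,P5,P2] Q1=[P1] Q2=[]
t=23-24: P3@Q0 runs 1, rem=2, I/O yield, promote→Q0. Q0=[P5,P2,P3] Q1=[P1] Q2=[]
t=24-25: P5@Q0 runs 1, rem=5, I/O yield, promote→Q0. Q0=[P2,P3,P5] Q1=[P1] Q2=[]
t=25-26: P2@Q0 runs 1, rem=6, I/O yield, promote→Q0. Q0=[P3,P5,P2] Q1=[P1] Q2=[]
t=26-27: P3@Q0 runs 1, rem=1, I/O yield, promote→Q0. Q0=[P5,P2,P3] Q1=[P1] Q2=[]
t=27-28: P5@Q0 runs 1, rem=4, I/O yield, promote→Q0. Q0=[P2,P3,P5] Q1=[P1] Q2=[]
t=28-29: P2@Q0 runs 1, rem=5, I/O yield, promote→Q0. Q0=[P3,P5,P2] Q1=[P1] Q2=[]
t=29-30: P3@Q0 runs 1, rem=0, completes. Q0=[P5,P2] Q1=[P1] Q2=[]
t=30-31: P5@Q0 runs 1, rem=3, I/O yield, promote→Q0. Q0=[P2,P5] Q1=[P1] Q2=[]
t=31-32: P2@Q0 runs 1, rem=4, I/O yield, promote→Q0. Q0=[P5,P2] Q1=[P1] Q2=[]
t=32-33: P5@Q0 runs 1, rem=2, I/O yield, promote→Q0. Q0=[P2,P5] Q1=[P1] Q2=[]
t=33-34: P2@Q0 runs 1, rem=3, I/O yield, promote→Q0. Q0=[P5,P2] Q1=[P1] Q2=[]
t=34-35: P5@Q0 runs 1, rem=1, I/O yield, promote→Q0. Q0=[P2,P5] Q1=[P1] Q2=[]
t=35-36: P2@Q0 runs 1, rem=2, I/O yield, promote→Q0. Q0=[P5,P2] Q1=[P1] Q2=[]
t=36-37: P5@Q0 runs 1, rem=0, completes. Q0=[P2] Q1=[P1] Q2=[]
t=37-38: P2@Q0 runs 1, rem=1, I/O yield, promote→Q0. Q0=[P2] Q1=[P1] Q2=[]
t=38-39: P2@Q0 runs 1, rem=0, completes. Q0=[] Q1=[P1] Q2=[]
t=39-42: P1@Q1 runs 3, rem=0, completes. Q0=[] Q1=[] Q2=[]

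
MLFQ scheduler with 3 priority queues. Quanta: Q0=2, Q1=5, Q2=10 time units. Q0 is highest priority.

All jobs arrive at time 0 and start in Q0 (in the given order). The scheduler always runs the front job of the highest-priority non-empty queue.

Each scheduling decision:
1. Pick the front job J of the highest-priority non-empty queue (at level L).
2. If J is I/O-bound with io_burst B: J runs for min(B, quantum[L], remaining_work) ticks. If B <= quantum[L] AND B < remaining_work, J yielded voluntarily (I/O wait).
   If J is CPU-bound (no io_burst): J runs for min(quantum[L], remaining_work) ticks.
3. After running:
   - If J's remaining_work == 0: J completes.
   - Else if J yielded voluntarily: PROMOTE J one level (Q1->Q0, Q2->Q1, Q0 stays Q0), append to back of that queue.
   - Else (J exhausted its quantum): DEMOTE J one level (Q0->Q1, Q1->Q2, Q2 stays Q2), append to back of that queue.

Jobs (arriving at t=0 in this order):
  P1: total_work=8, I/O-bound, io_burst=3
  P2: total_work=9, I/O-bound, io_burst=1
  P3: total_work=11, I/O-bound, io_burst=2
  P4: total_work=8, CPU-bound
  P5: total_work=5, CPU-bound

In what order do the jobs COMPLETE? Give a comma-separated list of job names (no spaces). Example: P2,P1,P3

Answer: P3,P2,P5,P1,P4

Derivation:
t=0-2: P1@Q0 runs 2, rem=6, quantum used, demote→Q1. Q0=[P2,P3,P4,P5] Q1=[P1] Q2=[]
t=2-3: P2@Q0 runs 1, rem=8, I/O yield, promote→Q0. Q0=[P3,P4,P5,P2] Q1=[P1] Q2=[]
t=3-5: P3@Q0 runs 2, rem=9, I/O yield, promote→Q0. Q0=[P4,P5,P2,P3] Q1=[P1] Q2=[]
t=5-7: P4@Q0 runs 2, rem=6, quantum used, demote→Q1. Q0=[P5,P2,P3] Q1=[P1,P4] Q2=[]
t=7-9: P5@Q0 runs 2, rem=3, quantum used, demote→Q1. Q0=[P2,P3] Q1=[P1,P4,P5] Q2=[]
t=9-10: P2@Q0 runs 1, rem=7, I/O yield, promote→Q0. Q0=[P3,P2] Q1=[P1,P4,P5] Q2=[]
t=10-12: P3@Q0 runs 2, rem=7, I/O yield, promote→Q0. Q0=[P2,P3] Q1=[P1,P4,P5] Q2=[]
t=12-13: P2@Q0 runs 1, rem=6, I/O yield, promote→Q0. Q0=[P3,P2] Q1=[P1,P4,P5] Q2=[]
t=13-15: P3@Q0 runs 2, rem=5, I/O yield, promote→Q0. Q0=[P2,P3] Q1=[P1,P4,P5] Q2=[]
t=15-16: P2@Q0 runs 1, rem=5, I/O yield, promote→Q0. Q0=[P3,P2] Q1=[P1,P4,P5] Q2=[]
t=16-18: P3@Q0 runs 2, rem=3, I/O yield, promote→Q0. Q0=[P2,P3] Q1=[P1,P4,P5] Q2=[]
t=18-19: P2@Q0 runs 1, rem=4, I/O yield, promote→Q0. Q0=[P3,P2] Q1=[P1,P4,P5] Q2=[]
t=19-21: P3@Q0 runs 2, rem=1, I/O yield, promote→Q0. Q0=[P2,P3] Q1=[P1,P4,P5] Q2=[]
t=21-22: P2@Q0 runs 1, rem=3, I/O yield, promote→Q0. Q0=[P3,P2] Q1=[P1,P4,P5] Q2=[]
t=22-23: P3@Q0 runs 1, rem=0, completes. Q0=[P2] Q1=[P1,P4,P5] Q2=[]
t=23-24: P2@Q0 runs 1, rem=2, I/O yield, promote→Q0. Q0=[P2] Q1=[P1,P4,P5] Q2=[]
t=24-25: P2@Q0 runs 1, rem=1, I/O yield, promote→Q0. Q0=[P2] Q1=[P1,P4,P5] Q2=[]
t=25-26: P2@Q0 runs 1, rem=0, completes. Q0=[] Q1=[P1,P4,P5] Q2=[]
t=26-29: P1@Q1 runs 3, rem=3, I/O yield, promote→Q0. Q0=[P1] Q1=[P4,P5] Q2=[]
t=29-31: P1@Q0 runs 2, rem=1, quantum used, demote→Q1. Q0=[] Q1=[P4,P5,P1] Q2=[]
t=31-36: P4@Q1 runs 5, rem=1, quantum used, demote→Q2. Q0=[] Q1=[P5,P1] Q2=[P4]
t=36-39: P5@Q1 runs 3, rem=0, completes. Q0=[] Q1=[P1] Q2=[P4]
t=39-40: P1@Q1 runs 1, rem=0, completes. Q0=[] Q1=[] Q2=[P4]
t=40-41: P4@Q2 runs 1, rem=0, completes. Q0=[] Q1=[] Q2=[]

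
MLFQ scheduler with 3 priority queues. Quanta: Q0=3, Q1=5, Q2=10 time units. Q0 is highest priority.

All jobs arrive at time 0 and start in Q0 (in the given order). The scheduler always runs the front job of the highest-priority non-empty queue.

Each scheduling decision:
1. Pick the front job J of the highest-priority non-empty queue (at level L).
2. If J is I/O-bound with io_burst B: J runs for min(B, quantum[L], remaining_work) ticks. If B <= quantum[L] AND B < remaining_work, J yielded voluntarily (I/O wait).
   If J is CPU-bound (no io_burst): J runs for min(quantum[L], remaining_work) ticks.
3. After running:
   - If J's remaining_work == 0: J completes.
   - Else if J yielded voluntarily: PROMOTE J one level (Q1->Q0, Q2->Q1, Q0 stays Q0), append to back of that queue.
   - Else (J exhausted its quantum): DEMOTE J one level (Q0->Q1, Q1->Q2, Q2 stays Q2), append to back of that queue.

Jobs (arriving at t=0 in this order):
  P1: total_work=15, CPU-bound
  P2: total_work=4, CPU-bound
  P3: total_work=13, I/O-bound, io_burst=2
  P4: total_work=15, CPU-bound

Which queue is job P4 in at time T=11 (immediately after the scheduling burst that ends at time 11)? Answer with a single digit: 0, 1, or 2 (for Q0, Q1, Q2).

t=0-3: P1@Q0 runs 3, rem=12, quantum used, demote→Q1. Q0=[P2,P3,P4] Q1=[P1] Q2=[]
t=3-6: P2@Q0 runs 3, rem=1, quantum used, demote→Q1. Q0=[P3,P4] Q1=[P1,P2] Q2=[]
t=6-8: P3@Q0 runs 2, rem=11, I/O yield, promote→Q0. Q0=[P4,P3] Q1=[P1,P2] Q2=[]
t=8-11: P4@Q0 runs 3, rem=12, quantum used, demote→Q1. Q0=[P3] Q1=[P1,P2,P4] Q2=[]
t=11-13: P3@Q0 runs 2, rem=9, I/O yield, promote→Q0. Q0=[P3] Q1=[P1,P2,P4] Q2=[]
t=13-15: P3@Q0 runs 2, rem=7, I/O yield, promote→Q0. Q0=[P3] Q1=[P1,P2,P4] Q2=[]
t=15-17: P3@Q0 runs 2, rem=5, I/O yield, promote→Q0. Q0=[P3] Q1=[P1,P2,P4] Q2=[]
t=17-19: P3@Q0 runs 2, rem=3, I/O yield, promote→Q0. Q0=[P3] Q1=[P1,P2,P4] Q2=[]
t=19-21: P3@Q0 runs 2, rem=1, I/O yield, promote→Q0. Q0=[P3] Q1=[P1,P2,P4] Q2=[]
t=21-22: P3@Q0 runs 1, rem=0, completes. Q0=[] Q1=[P1,P2,P4] Q2=[]
t=22-27: P1@Q1 runs 5, rem=7, quantum used, demote→Q2. Q0=[] Q1=[P2,P4] Q2=[P1]
t=27-28: P2@Q1 runs 1, rem=0, completes. Q0=[] Q1=[P4] Q2=[P1]
t=28-33: P4@Q1 runs 5, rem=7, quantum used, demote→Q2. Q0=[] Q1=[] Q2=[P1,P4]
t=33-40: P1@Q2 runs 7, rem=0, completes. Q0=[] Q1=[] Q2=[P4]
t=40-47: P4@Q2 runs 7, rem=0, completes. Q0=[] Q1=[] Q2=[]

Answer: 1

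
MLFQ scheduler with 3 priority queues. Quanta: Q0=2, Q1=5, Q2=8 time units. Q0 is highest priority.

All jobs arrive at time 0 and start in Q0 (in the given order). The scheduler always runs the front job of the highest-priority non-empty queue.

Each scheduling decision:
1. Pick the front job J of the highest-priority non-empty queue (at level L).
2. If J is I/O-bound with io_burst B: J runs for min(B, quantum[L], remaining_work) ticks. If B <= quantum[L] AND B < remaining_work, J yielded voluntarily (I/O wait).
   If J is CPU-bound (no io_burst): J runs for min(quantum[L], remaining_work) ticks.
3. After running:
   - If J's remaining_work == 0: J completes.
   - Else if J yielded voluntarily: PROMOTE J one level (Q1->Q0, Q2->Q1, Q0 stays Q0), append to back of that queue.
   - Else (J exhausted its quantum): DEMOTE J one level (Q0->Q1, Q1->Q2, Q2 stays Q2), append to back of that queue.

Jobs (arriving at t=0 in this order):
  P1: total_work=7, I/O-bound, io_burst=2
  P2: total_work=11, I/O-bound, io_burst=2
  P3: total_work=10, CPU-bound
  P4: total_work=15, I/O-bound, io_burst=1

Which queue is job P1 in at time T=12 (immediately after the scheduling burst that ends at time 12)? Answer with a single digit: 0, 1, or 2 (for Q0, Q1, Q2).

t=0-2: P1@Q0 runs 2, rem=5, I/O yield, promote→Q0. Q0=[P2,P3,P4,P1] Q1=[] Q2=[]
t=2-4: P2@Q0 runs 2, rem=9, I/O yield, promote→Q0. Q0=[P3,P4,P1,P2] Q1=[] Q2=[]
t=4-6: P3@Q0 runs 2, rem=8, quantum used, demote→Q1. Q0=[P4,P1,P2] Q1=[P3] Q2=[]
t=6-7: P4@Q0 runs 1, rem=14, I/O yield, promote→Q0. Q0=[P1,P2,P4] Q1=[P3] Q2=[]
t=7-9: P1@Q0 runs 2, rem=3, I/O yield, promote→Q0. Q0=[P2,P4,P1] Q1=[P3] Q2=[]
t=9-11: P2@Q0 runs 2, rem=7, I/O yield, promote→Q0. Q0=[P4,P1,P2] Q1=[P3] Q2=[]
t=11-12: P4@Q0 runs 1, rem=13, I/O yield, promote→Q0. Q0=[P1,P2,P4] Q1=[P3] Q2=[]
t=12-14: P1@Q0 runs 2, rem=1, I/O yield, promote→Q0. Q0=[P2,P4,P1] Q1=[P3] Q2=[]
t=14-16: P2@Q0 runs 2, rem=5, I/O yield, promote→Q0. Q0=[P4,P1,P2] Q1=[P3] Q2=[]
t=16-17: P4@Q0 runs 1, rem=12, I/O yield, promote→Q0. Q0=[P1,P2,P4] Q1=[P3] Q2=[]
t=17-18: P1@Q0 runs 1, rem=0, completes. Q0=[P2,P4] Q1=[P3] Q2=[]
t=18-20: P2@Q0 runs 2, rem=3, I/O yield, promote→Q0. Q0=[P4,P2] Q1=[P3] Q2=[]
t=20-21: P4@Q0 runs 1, rem=11, I/O yield, promote→Q0. Q0=[P2,P4] Q1=[P3] Q2=[]
t=21-23: P2@Q0 runs 2, rem=1, I/O yield, promote→Q0. Q0=[P4,P2] Q1=[P3] Q2=[]
t=23-24: P4@Q0 runs 1, rem=10, I/O yield, promote→Q0. Q0=[P2,P4] Q1=[P3] Q2=[]
t=24-25: P2@Q0 runs 1, rem=0, completes. Q0=[P4] Q1=[P3] Q2=[]
t=25-26: P4@Q0 runs 1, rem=9, I/O yield, promote→Q0. Q0=[P4] Q1=[P3] Q2=[]
t=26-27: P4@Q0 runs 1, rem=8, I/O yield, promote→Q0. Q0=[P4] Q1=[P3] Q2=[]
t=27-28: P4@Q0 runs 1, rem=7, I/O yield, promote→Q0. Q0=[P4] Q1=[P3] Q2=[]
t=28-29: P4@Q0 runs 1, rem=6, I/O yield, promote→Q0. Q0=[P4] Q1=[P3] Q2=[]
t=29-30: P4@Q0 runs 1, rem=5, I/O yield, promote→Q0. Q0=[P4] Q1=[P3] Q2=[]
t=30-31: P4@Q0 runs 1, rem=4, I/O yield, promote→Q0. Q0=[P4] Q1=[P3] Q2=[]
t=31-32: P4@Q0 runs 1, rem=3, I/O yield, promote→Q0. Q0=[P4] Q1=[P3] Q2=[]
t=32-33: P4@Q0 runs 1, rem=2, I/O yield, promote→Q0. Q0=[P4] Q1=[P3] Q2=[]
t=33-34: P4@Q0 runs 1, rem=1, I/O yield, promote→Q0. Q0=[P4] Q1=[P3] Q2=[]
t=34-35: P4@Q0 runs 1, rem=0, completes. Q0=[] Q1=[P3] Q2=[]
t=35-40: P3@Q1 runs 5, rem=3, quantum used, demote→Q2. Q0=[] Q1=[] Q2=[P3]
t=40-43: P3@Q2 runs 3, rem=0, completes. Q0=[] Q1=[] Q2=[]

Answer: 0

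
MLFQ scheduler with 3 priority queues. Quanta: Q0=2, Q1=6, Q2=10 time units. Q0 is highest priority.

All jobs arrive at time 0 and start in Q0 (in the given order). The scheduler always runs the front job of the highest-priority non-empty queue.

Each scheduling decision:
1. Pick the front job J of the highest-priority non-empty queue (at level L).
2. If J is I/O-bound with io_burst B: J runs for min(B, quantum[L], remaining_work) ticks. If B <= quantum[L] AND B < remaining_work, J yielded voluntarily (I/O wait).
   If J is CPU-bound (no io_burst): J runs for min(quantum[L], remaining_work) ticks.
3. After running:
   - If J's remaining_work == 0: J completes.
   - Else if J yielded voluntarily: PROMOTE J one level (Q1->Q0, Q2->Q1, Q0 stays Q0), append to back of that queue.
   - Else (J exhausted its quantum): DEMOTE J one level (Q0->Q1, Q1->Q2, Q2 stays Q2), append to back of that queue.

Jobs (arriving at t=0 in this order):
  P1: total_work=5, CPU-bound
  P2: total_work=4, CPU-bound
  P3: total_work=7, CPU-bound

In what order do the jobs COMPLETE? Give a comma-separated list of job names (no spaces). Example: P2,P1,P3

t=0-2: P1@Q0 runs 2, rem=3, quantum used, demote→Q1. Q0=[P2,P3] Q1=[P1] Q2=[]
t=2-4: P2@Q0 runs 2, rem=2, quantum used, demote→Q1. Q0=[P3] Q1=[P1,P2] Q2=[]
t=4-6: P3@Q0 runs 2, rem=5, quantum used, demote→Q1. Q0=[] Q1=[P1,P2,P3] Q2=[]
t=6-9: P1@Q1 runs 3, rem=0, completes. Q0=[] Q1=[P2,P3] Q2=[]
t=9-11: P2@Q1 runs 2, rem=0, completes. Q0=[] Q1=[P3] Q2=[]
t=11-16: P3@Q1 runs 5, rem=0, completes. Q0=[] Q1=[] Q2=[]

Answer: P1,P2,P3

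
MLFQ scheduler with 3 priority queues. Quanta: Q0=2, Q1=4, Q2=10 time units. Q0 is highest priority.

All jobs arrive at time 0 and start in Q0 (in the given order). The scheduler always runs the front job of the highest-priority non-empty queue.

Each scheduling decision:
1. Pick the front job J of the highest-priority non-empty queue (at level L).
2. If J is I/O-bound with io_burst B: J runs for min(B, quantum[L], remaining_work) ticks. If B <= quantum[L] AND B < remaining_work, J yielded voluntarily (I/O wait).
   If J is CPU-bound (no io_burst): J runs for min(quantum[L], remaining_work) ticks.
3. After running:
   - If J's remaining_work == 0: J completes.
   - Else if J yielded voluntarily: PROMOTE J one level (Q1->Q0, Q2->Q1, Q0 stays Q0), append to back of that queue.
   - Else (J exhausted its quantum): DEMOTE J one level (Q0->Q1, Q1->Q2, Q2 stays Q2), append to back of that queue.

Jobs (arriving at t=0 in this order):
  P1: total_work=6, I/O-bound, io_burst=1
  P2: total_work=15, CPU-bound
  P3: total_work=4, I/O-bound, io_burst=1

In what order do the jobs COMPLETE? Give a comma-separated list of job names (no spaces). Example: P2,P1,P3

t=0-1: P1@Q0 runs 1, rem=5, I/O yield, promote→Q0. Q0=[P2,P3,P1] Q1=[] Q2=[]
t=1-3: P2@Q0 runs 2, rem=13, quantum used, demote→Q1. Q0=[P3,P1] Q1=[P2] Q2=[]
t=3-4: P3@Q0 runs 1, rem=3, I/O yield, promote→Q0. Q0=[P1,P3] Q1=[P2] Q2=[]
t=4-5: P1@Q0 runs 1, rem=4, I/O yield, promote→Q0. Q0=[P3,P1] Q1=[P2] Q2=[]
t=5-6: P3@Q0 runs 1, rem=2, I/O yield, promote→Q0. Q0=[P1,P3] Q1=[P2] Q2=[]
t=6-7: P1@Q0 runs 1, rem=3, I/O yield, promote→Q0. Q0=[P3,P1] Q1=[P2] Q2=[]
t=7-8: P3@Q0 runs 1, rem=1, I/O yield, promote→Q0. Q0=[P1,P3] Q1=[P2] Q2=[]
t=8-9: P1@Q0 runs 1, rem=2, I/O yield, promote→Q0. Q0=[P3,P1] Q1=[P2] Q2=[]
t=9-10: P3@Q0 runs 1, rem=0, completes. Q0=[P1] Q1=[P2] Q2=[]
t=10-11: P1@Q0 runs 1, rem=1, I/O yield, promote→Q0. Q0=[P1] Q1=[P2] Q2=[]
t=11-12: P1@Q0 runs 1, rem=0, completes. Q0=[] Q1=[P2] Q2=[]
t=12-16: P2@Q1 runs 4, rem=9, quantum used, demote→Q2. Q0=[] Q1=[] Q2=[P2]
t=16-25: P2@Q2 runs 9, rem=0, completes. Q0=[] Q1=[] Q2=[]

Answer: P3,P1,P2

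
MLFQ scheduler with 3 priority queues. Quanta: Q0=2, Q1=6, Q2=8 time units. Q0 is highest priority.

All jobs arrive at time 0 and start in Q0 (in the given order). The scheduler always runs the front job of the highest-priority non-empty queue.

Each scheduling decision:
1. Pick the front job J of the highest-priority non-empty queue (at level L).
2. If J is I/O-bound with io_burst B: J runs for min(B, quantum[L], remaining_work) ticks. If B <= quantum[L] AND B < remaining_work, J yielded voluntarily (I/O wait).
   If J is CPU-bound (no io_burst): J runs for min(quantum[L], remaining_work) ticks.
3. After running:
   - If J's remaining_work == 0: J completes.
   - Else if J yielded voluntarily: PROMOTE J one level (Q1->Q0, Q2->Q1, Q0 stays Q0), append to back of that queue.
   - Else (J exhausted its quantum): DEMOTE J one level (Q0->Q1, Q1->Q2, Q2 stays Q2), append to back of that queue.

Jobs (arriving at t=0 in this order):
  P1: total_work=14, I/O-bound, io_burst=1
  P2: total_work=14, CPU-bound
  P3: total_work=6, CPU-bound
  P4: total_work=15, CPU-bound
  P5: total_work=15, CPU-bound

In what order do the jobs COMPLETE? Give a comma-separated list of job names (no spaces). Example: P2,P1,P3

t=0-1: P1@Q0 runs 1, rem=13, I/O yield, promote→Q0. Q0=[P2,P3,P4,P5,P1] Q1=[] Q2=[]
t=1-3: P2@Q0 runs 2, rem=12, quantum used, demote→Q1. Q0=[P3,P4,P5,P1] Q1=[P2] Q2=[]
t=3-5: P3@Q0 runs 2, rem=4, quantum used, demote→Q1. Q0=[P4,P5,P1] Q1=[P2,P3] Q2=[]
t=5-7: P4@Q0 runs 2, rem=13, quantum used, demote→Q1. Q0=[P5,P1] Q1=[P2,P3,P4] Q2=[]
t=7-9: P5@Q0 runs 2, rem=13, quantum used, demote→Q1. Q0=[P1] Q1=[P2,P3,P4,P5] Q2=[]
t=9-10: P1@Q0 runs 1, rem=12, I/O yield, promote→Q0. Q0=[P1] Q1=[P2,P3,P4,P5] Q2=[]
t=10-11: P1@Q0 runs 1, rem=11, I/O yield, promote→Q0. Q0=[P1] Q1=[P2,P3,P4,P5] Q2=[]
t=11-12: P1@Q0 runs 1, rem=10, I/O yield, promote→Q0. Q0=[P1] Q1=[P2,P3,P4,P5] Q2=[]
t=12-13: P1@Q0 runs 1, rem=9, I/O yield, promote→Q0. Q0=[P1] Q1=[P2,P3,P4,P5] Q2=[]
t=13-14: P1@Q0 runs 1, rem=8, I/O yield, promote→Q0. Q0=[P1] Q1=[P2,P3,P4,P5] Q2=[]
t=14-15: P1@Q0 runs 1, rem=7, I/O yield, promote→Q0. Q0=[P1] Q1=[P2,P3,P4,P5] Q2=[]
t=15-16: P1@Q0 runs 1, rem=6, I/O yield, promote→Q0. Q0=[P1] Q1=[P2,P3,P4,P5] Q2=[]
t=16-17: P1@Q0 runs 1, rem=5, I/O yield, promote→Q0. Q0=[P1] Q1=[P2,P3,P4,P5] Q2=[]
t=17-18: P1@Q0 runs 1, rem=4, I/O yield, promote→Q0. Q0=[P1] Q1=[P2,P3,P4,P5] Q2=[]
t=18-19: P1@Q0 runs 1, rem=3, I/O yield, promote→Q0. Q0=[P1] Q1=[P2,P3,P4,P5] Q2=[]
t=19-20: P1@Q0 runs 1, rem=2, I/O yield, promote→Q0. Q0=[P1] Q1=[P2,P3,P4,P5] Q2=[]
t=20-21: P1@Q0 runs 1, rem=1, I/O yield, promote→Q0. Q0=[P1] Q1=[P2,P3,P4,P5] Q2=[]
t=21-22: P1@Q0 runs 1, rem=0, completes. Q0=[] Q1=[P2,P3,P4,P5] Q2=[]
t=22-28: P2@Q1 runs 6, rem=6, quantum used, demote→Q2. Q0=[] Q1=[P3,P4,P5] Q2=[P2]
t=28-32: P3@Q1 runs 4, rem=0, completes. Q0=[] Q1=[P4,P5] Q2=[P2]
t=32-38: P4@Q1 runs 6, rem=7, quantum used, demote→Q2. Q0=[] Q1=[P5] Q2=[P2,P4]
t=38-44: P5@Q1 runs 6, rem=7, quantum used, demote→Q2. Q0=[] Q1=[] Q2=[P2,P4,P5]
t=44-50: P2@Q2 runs 6, rem=0, completes. Q0=[] Q1=[] Q2=[P4,P5]
t=50-57: P4@Q2 runs 7, rem=0, completes. Q0=[] Q1=[] Q2=[P5]
t=57-64: P5@Q2 runs 7, rem=0, completes. Q0=[] Q1=[] Q2=[]

Answer: P1,P3,P2,P4,P5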